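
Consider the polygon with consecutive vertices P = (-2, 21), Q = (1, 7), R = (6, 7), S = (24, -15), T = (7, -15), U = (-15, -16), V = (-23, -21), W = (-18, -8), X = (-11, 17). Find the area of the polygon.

Apply the shoelace (surveyor's) formula: 2A = Σ (x_i·y_{i+1} − x_{i+1}·y_i), indices taken mod 9.
Σ = (-35) + (-35) + (-258) + (-255) + (-337) + (-53) + (-194) + (-394) + (-197) = -1758
Area = |Σ|/2 = 879.

879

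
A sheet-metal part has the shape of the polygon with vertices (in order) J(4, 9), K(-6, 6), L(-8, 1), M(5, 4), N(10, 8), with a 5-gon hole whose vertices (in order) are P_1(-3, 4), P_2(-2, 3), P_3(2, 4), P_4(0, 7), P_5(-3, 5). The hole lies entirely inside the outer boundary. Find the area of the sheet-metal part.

59

Outer boundary:
J→K: (4)(6) − (-6)(9) = 78
K→L: (-6)(1) − (-8)(6) = 42
L→M: (-8)(4) − (5)(1) = -37
M→N: (5)(8) − (10)(4) = 0
N→J: (10)(9) − (4)(8) = 58
Σ = 141
Area = |Σ|/2 = 70.5.
Hole:
Apply the shoelace (surveyor's) formula: 2A = Σ (x_i·y_{i+1} − x_{i+1}·y_i), indices taken mod 5.
Cross-terms: -1, -14, 14, 21, 3  ⇒  Σ = 23
Area = |Σ|/2 = 11.5.
Net area = 70.5 − 11.5 = 59.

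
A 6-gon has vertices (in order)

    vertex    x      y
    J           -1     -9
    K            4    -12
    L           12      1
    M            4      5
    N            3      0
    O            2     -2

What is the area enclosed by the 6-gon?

105.5

J→K: (-1)(-12) − (4)(-9) = 48
K→L: (4)(1) − (12)(-12) = 148
L→M: (12)(5) − (4)(1) = 56
M→N: (4)(0) − (3)(5) = -15
N→O: (3)(-2) − (2)(0) = -6
O→J: (2)(-9) − (-1)(-2) = -20
Σ = 211
Area = |Σ|/2 = 105.5.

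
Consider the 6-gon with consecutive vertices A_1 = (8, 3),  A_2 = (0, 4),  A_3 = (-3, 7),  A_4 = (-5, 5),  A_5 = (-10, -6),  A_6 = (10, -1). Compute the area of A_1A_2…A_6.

Apply Gauss's area formula: 2A = Σ (x_i·y_{i+1} − x_{i+1}·y_i), indices taken mod 6.
A_1→A_2: (8)(4) − (0)(3) = 32
A_2→A_3: (0)(7) − (-3)(4) = 12
A_3→A_4: (-3)(5) − (-5)(7) = 20
A_4→A_5: (-5)(-6) − (-10)(5) = 80
A_5→A_6: (-10)(-1) − (10)(-6) = 70
A_6→A_1: (10)(3) − (8)(-1) = 38
Σ = 252
Area = |Σ|/2 = 126.

126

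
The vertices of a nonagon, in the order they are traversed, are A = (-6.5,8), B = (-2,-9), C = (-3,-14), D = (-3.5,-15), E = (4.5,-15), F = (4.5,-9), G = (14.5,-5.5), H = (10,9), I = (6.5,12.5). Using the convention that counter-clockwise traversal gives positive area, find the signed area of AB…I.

Σ = (74.5) + (1) + (-4) + (120) + (27) + (105.75) + (185.5) + (66.5) + (133.25) = 709.5
Signed area = Σ/2 = 354.75 (positive ⇒ counter-clockwise traversal).

354.75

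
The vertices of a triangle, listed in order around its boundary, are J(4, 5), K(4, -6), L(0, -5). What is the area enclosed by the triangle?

22

Σ = (-44) + (-20) + (20) = -44
Area = |Σ|/2 = 22.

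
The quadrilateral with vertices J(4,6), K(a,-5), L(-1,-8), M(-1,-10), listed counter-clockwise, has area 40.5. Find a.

The doubled signed area Σ (x_i y_{i+1} − x_{i+1} y_i) is linear in a.
With a=0 it equals 11; the coefficient of a is -14 (from the two edges through K).
So -14·a + 11 = 2·40.5 = 81 ⇒ a = -5.

-5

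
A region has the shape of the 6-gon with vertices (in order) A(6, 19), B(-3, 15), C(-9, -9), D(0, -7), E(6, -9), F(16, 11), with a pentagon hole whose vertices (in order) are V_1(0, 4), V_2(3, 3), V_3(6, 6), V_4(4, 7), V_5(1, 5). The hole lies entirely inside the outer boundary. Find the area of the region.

Outer boundary:
Σ = (147) + (162) + (63) + (42) + (210) + (238) = 862
Area = |Σ|/2 = 431.
Hole:
V_1→V_2: (0)(3) − (3)(4) = -12
V_2→V_3: (3)(6) − (6)(3) = 0
V_3→V_4: (6)(7) − (4)(6) = 18
V_4→V_5: (4)(5) − (1)(7) = 13
V_5→V_1: (1)(4) − (0)(5) = 4
Σ = 23
Area = |Σ|/2 = 11.5.
Net area = 431 − 11.5 = 419.5.

419.5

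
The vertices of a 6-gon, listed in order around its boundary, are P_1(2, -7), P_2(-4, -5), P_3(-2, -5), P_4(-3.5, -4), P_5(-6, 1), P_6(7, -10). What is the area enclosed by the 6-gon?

Apply the shoelace (surveyor's) formula: 2A = Σ (x_i·y_{i+1} − x_{i+1}·y_i), indices taken mod 6.
Σ = (-38) + (10) + (-9.5) + (-27.5) + (53) + (-29) = -41
Area = |Σ|/2 = 20.5.

20.5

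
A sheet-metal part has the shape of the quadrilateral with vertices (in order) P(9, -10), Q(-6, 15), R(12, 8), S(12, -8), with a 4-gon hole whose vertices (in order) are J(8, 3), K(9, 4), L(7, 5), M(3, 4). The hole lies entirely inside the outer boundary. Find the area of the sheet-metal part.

Outer boundary:
Apply the shoelace formula: 2A = Σ (x_i·y_{i+1} − x_{i+1}·y_i), indices taken mod 4.
Σ = (75) + (-228) + (-192) + (-48) = -393
Area = |Σ|/2 = 196.5.
Hole:
Apply the shoelace formula: 2A = Σ (x_i·y_{i+1} − x_{i+1}·y_i), indices taken mod 4.
J→K: (8)(4) − (9)(3) = 5
K→L: (9)(5) − (7)(4) = 17
L→M: (7)(4) − (3)(5) = 13
M→J: (3)(3) − (8)(4) = -23
Σ = 12
Area = |Σ|/2 = 6.
Net area = 196.5 − 6 = 190.5.

190.5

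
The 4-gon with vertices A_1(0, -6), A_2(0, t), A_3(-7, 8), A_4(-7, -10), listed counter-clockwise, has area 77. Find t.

-2

The doubled signed area Σ (x_i y_{i+1} − x_{i+1} y_i) is linear in t.
With t=0 it equals 168; the coefficient of t is 7 (from the two edges through A_2).
So 7·t + 168 = 2·77 = 154 ⇒ t = -2.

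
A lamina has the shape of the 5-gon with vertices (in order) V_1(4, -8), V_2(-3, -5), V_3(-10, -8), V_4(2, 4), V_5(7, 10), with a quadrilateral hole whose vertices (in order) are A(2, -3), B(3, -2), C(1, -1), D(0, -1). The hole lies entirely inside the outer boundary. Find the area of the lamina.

Outer boundary:
Apply Gauss's area formula: 2A = Σ (x_i·y_{i+1} − x_{i+1}·y_i), indices taken mod 5.
Cross-terms: -44, -26, -24, -8, -96  ⇒  Σ = -198
Area = |Σ|/2 = 99.
Hole:
Apply the shoelace (surveyor's) formula: 2A = Σ (x_i·y_{i+1} − x_{i+1}·y_i), indices taken mod 4.
Σ = (5) + (-1) + (-1) + (2) = 5
Area = |Σ|/2 = 2.5.
Net area = 99 − 2.5 = 96.5.

96.5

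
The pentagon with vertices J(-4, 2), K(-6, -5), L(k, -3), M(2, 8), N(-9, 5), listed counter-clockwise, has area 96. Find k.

The doubled signed area Σ (x_i y_{i+1} − x_{i+1} y_i) is linear in k.
With k=0 it equals 140; the coefficient of k is 13 (from the two edges through L).
So 13·k + 140 = 2·96 = 192 ⇒ k = 4.

4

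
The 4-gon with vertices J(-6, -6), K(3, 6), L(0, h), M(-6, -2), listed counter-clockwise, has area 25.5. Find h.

5

The doubled signed area Σ (x_i y_{i+1} − x_{i+1} y_i) is linear in h.
With h=0 it equals 6; the coefficient of h is 9 (from the two edges through L).
So 9·h + 6 = 2·25.5 = 51 ⇒ h = 5.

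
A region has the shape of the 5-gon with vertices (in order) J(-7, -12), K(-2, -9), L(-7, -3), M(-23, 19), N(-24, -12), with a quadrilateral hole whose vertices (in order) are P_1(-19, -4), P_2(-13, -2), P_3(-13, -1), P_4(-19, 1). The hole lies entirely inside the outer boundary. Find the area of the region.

Outer boundary:
Cross-terms: 39, -57, -202, 732, 204  ⇒  Σ = 716
Area = |Σ|/2 = 358.
Hole:
Apply the surveyor's formula: 2A = Σ (x_i·y_{i+1} − x_{i+1}·y_i), indices taken mod 4.
Σ = (-14) + (-13) + (-32) + (95) = 36
Area = |Σ|/2 = 18.
Net area = 358 − 18 = 340.

340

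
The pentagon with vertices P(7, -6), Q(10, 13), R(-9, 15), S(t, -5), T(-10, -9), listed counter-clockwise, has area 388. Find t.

Write out the shoelace sum; only the two edges meeting at S involve t:
2·Area = [((-9)·(-5) − t·15) + (t·(-9) − (-10)·(-5))] + 541
       = -24·t + 536 = 776
⇒ t = -10.

-10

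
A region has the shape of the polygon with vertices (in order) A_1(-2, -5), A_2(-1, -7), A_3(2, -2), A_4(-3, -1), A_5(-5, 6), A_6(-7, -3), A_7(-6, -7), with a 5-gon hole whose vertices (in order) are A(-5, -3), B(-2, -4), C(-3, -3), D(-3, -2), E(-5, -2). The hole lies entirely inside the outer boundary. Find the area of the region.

46

Outer boundary:
Σ = (9) + (16) + (-8) + (-23) + (57) + (31) + (16) = 98
Area = |Σ|/2 = 49.
Hole:
Apply the shoelace (surveyor's) formula: 2A = Σ (x_i·y_{i+1} − x_{i+1}·y_i), indices taken mod 5.
Cross-terms: 14, -6, -3, -4, 5  ⇒  Σ = 6
Area = |Σ|/2 = 3.
Net area = 49 − 3 = 46.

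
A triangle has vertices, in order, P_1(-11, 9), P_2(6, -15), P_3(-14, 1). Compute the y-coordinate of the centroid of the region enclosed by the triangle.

Apply the surveyor's formula. First the cross-terms c_i = x_i·y_{i+1} − x_{i+1}·y_i:
  111, -204, -115  ⇒  2A = -208, A = -104.
Then Σ (y_i + y_{i+1})·c_i = 1040, so ȳ = 1040 / (6·(-104)) = -5/3.

-5/3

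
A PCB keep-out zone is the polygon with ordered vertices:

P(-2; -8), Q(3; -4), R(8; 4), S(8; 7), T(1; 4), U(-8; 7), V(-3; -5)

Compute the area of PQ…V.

Apply Gauss's area formula: 2A = Σ (x_i·y_{i+1} − x_{i+1}·y_i), indices taken mod 7.
P→Q: (-2)(-4) − (3)(-8) = 32
Q→R: (3)(4) − (8)(-4) = 44
R→S: (8)(7) − (8)(4) = 24
S→T: (8)(4) − (1)(7) = 25
T→U: (1)(7) − (-8)(4) = 39
U→V: (-8)(-5) − (-3)(7) = 61
V→P: (-3)(-8) − (-2)(-5) = 14
Σ = 239
Area = |Σ|/2 = 119.5.

119.5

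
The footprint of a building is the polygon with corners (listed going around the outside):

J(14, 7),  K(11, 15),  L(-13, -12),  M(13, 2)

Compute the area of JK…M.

194.5

Cross-terms: 133, 63, 130, 63  ⇒  Σ = 389
Area = |Σ|/2 = 194.5.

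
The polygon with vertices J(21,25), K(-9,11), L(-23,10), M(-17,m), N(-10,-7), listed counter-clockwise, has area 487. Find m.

Write out the shoelace sum; only the two edges meeting at M involve m:
2·Area = [((-23)·m − (-17)·10) + ((-17)·(-7) − (-10)·m)] + 516
       = -13·m + 805 = 974
⇒ m = -13.

-13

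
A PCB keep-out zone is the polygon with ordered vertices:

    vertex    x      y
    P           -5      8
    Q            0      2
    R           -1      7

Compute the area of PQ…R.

9.5

Apply Gauss's area formula: 2A = Σ (x_i·y_{i+1} − x_{i+1}·y_i), indices taken mod 3.
P→Q: (-5)(2) − (0)(8) = -10
Q→R: (0)(7) − (-1)(2) = 2
R→P: (-1)(8) − (-5)(7) = 27
Σ = 19
Area = |Σ|/2 = 9.5.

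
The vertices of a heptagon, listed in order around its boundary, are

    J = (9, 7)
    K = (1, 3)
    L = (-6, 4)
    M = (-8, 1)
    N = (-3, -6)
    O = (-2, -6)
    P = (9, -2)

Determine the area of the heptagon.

132

Cross-terms: 20, 22, 26, 51, 6, 58, 81  ⇒  Σ = 264
Area = |Σ|/2 = 132.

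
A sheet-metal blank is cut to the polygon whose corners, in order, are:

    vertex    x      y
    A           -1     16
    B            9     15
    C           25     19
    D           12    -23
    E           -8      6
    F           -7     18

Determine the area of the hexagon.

Apply the surveyor's formula: 2A = Σ (x_i·y_{i+1} − x_{i+1}·y_i), indices taken mod 6.
Σ = (-159) + (-204) + (-803) + (-112) + (-102) + (-94) = -1474
Area = |Σ|/2 = 737.

737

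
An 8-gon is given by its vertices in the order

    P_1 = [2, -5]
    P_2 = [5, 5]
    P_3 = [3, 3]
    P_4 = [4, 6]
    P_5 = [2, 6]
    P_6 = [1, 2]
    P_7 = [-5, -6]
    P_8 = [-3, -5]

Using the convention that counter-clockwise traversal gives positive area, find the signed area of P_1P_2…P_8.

Apply the shoelace (surveyor's) formula: 2A = Σ (x_i·y_{i+1} − x_{i+1}·y_i), indices taken mod 8.
Σ = (35) + (0) + (6) + (12) + (-2) + (4) + (7) + (25) = 87
Signed area = Σ/2 = 43.5 (positive ⇒ counter-clockwise traversal).

43.5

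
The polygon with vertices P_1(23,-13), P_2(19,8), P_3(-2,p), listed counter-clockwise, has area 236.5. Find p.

The doubled signed area Σ (x_i y_{i+1} − x_{i+1} y_i) is linear in p.
With p=0 it equals 473; the coefficient of p is -4 (from the two edges through P_3).
So -4·p + 473 = 2·236.5 = 473 ⇒ p = 0.

0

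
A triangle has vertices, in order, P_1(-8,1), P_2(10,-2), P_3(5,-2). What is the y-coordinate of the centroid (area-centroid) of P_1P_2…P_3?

Apply the shoelace formula. First the cross-terms c_i = x_i·y_{i+1} − x_{i+1}·y_i:
  6, -10, -11  ⇒  2A = -15, A = -7.5.
Then Σ (y_i + y_{i+1})·c_i = 45, so ȳ = 45 / (6·(-7.5)) = -1.

-1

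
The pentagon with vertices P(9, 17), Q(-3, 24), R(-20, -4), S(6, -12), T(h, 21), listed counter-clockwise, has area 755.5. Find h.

Write out the shoelace sum; only the two edges meeting at T involve h:
2·Area = [(6·21 − h·(-12)) + (h·17 − 9·21)] + 1023
       = 29·h + 960 = 1511
⇒ h = 19.

19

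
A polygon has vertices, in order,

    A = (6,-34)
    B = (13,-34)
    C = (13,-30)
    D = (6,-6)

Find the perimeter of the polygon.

64

|AB| = √((7)² + (0)²) = √49 = 7
|BC| = √((0)² + (4)²) = √16 = 4
|CD| = √((-7)² + (24)²) = √625 = 25
|DA| = √((0)² + (-28)²) = √784 = 28
Perimeter = 7 + 4 + 25 + 28 = 64.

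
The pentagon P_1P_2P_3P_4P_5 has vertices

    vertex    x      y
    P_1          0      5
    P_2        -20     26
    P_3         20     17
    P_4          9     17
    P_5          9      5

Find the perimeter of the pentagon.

102

|P_1P_2| = √((-20)² + (21)²) = √841 = 29
|P_2P_3| = √((40)² + (-9)²) = √1681 = 41
|P_3P_4| = √((-11)² + (0)²) = √121 = 11
|P_4P_5| = √((0)² + (-12)²) = √144 = 12
|P_5P_1| = √((-9)² + (0)²) = √81 = 9
Perimeter = 29 + 41 + 11 + 12 + 9 = 102.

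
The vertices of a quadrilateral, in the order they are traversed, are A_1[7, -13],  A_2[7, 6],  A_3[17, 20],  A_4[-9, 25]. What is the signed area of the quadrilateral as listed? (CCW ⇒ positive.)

Apply the surveyor's formula: 2A = Σ (x_i·y_{i+1} − x_{i+1}·y_i), indices taken mod 4.
Σ = (133) + (38) + (605) + (-58) = 718
Signed area = Σ/2 = 359 (positive ⇒ counter-clockwise traversal).

359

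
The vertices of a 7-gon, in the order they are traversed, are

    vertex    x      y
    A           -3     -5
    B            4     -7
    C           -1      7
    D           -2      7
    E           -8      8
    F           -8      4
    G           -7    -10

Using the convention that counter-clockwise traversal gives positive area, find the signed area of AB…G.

127

Σ = (41) + (21) + (7) + (40) + (32) + (108) + (5) = 254
Signed area = Σ/2 = 127 (positive ⇒ counter-clockwise traversal).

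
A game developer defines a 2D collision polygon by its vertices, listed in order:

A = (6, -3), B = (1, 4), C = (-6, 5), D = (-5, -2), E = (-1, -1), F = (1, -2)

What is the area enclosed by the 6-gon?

54

Σ = (27) + (29) + (37) + (3) + (3) + (9) = 108
Area = |Σ|/2 = 54.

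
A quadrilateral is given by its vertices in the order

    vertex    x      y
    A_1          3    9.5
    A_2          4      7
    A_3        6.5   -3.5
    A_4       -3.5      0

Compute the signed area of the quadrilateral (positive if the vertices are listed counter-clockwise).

A_1→A_2: (3)(7) − (4)(9.5) = -17
A_2→A_3: (4)(-3.5) − (6.5)(7) = -59.5
A_3→A_4: (6.5)(0) − (-3.5)(-3.5) = -12.25
A_4→A_1: (-3.5)(9.5) − (3)(0) = -33.25
Σ = -122
Signed area = Σ/2 = -61 (negative ⇒ clockwise traversal).

-61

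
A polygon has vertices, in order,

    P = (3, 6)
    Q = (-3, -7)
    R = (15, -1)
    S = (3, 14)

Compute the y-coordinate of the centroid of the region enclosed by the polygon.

34/21

Apply the surveyor's formula. First the cross-terms c_i = x_i·y_{i+1} − x_{i+1}·y_i:
  -3, 108, 213, -24  ⇒  2A = 294, A = 147.
Then Σ (y_i + y_{i+1})·c_i = 1428, so ȳ = 1428 / (6·147) = 34/21.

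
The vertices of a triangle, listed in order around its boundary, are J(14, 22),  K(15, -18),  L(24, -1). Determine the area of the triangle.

188.5

Σ = (-582) + (417) + (542) = 377
Area = |Σ|/2 = 188.5.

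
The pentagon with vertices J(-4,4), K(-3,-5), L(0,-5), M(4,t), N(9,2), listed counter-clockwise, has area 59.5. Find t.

0

Write out the shoelace sum; only the two edges meeting at M involve t:
2·Area = [(0·t − 4·(-5)) + (4·2 − 9·t)] + 91
       = -9·t + 119 = 119
⇒ t = 0.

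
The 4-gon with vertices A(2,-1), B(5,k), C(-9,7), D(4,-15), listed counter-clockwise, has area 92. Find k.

1

Write out the shoelace sum; only the two edges meeting at B involve k:
2·Area = [(2·k − 5·(-1)) + (5·7 − (-9)·k)] + 133
       = 11·k + 173 = 184
⇒ k = 1.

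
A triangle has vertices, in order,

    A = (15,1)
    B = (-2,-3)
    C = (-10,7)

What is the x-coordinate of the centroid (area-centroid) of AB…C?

1

Apply the shoelace (surveyor's) formula. First the cross-terms c_i = x_i·y_{i+1} − x_{i+1}·y_i:
  -43, -44, -115  ⇒  2A = -202, A = -101.
Then Σ (x_i + x_{i+1})·c_i = -606, so x̄ = -606 / (6·(-101)) = 1.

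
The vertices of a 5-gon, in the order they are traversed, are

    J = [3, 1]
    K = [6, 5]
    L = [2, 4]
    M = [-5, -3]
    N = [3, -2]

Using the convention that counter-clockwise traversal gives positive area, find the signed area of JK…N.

32.5

Apply the shoelace formula: 2A = Σ (x_i·y_{i+1} − x_{i+1}·y_i), indices taken mod 5.
Σ = (9) + (14) + (14) + (19) + (9) = 65
Signed area = Σ/2 = 32.5 (positive ⇒ counter-clockwise traversal).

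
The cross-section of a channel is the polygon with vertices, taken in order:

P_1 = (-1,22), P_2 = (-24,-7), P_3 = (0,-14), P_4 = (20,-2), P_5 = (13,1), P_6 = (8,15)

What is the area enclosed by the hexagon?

Apply the shoelace (surveyor's) formula: 2A = Σ (x_i·y_{i+1} − x_{i+1}·y_i), indices taken mod 6.
Σ = (535) + (336) + (280) + (46) + (187) + (191) = 1575
Area = |Σ|/2 = 787.5.

787.5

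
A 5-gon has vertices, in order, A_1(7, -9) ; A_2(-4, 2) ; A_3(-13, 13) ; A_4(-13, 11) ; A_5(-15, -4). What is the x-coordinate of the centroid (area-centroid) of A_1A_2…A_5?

-1280/179

Apply the surveyor's formula. First the cross-terms c_i = x_i·y_{i+1} − x_{i+1}·y_i:
  -22, -26, 26, 217, 163  ⇒  2A = 358, A = 179.
Then Σ (x_i + x_{i+1})·c_i = -7680, so x̄ = -7680 / (6·179) = -1280/179.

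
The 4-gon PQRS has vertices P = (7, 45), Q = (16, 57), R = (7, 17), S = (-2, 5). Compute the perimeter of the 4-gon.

|PQ| = √((9)² + (12)²) = √225 = 15
|QR| = √((-9)² + (-40)²) = √1681 = 41
|RS| = √((-9)² + (-12)²) = √225 = 15
|SP| = √((9)² + (40)²) = √1681 = 41
Perimeter = 15 + 41 + 15 + 41 = 112.

112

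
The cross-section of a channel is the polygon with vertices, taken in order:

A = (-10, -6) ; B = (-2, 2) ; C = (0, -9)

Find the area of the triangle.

Σ = (-32) + (18) + (-90) = -104
Area = |Σ|/2 = 52.

52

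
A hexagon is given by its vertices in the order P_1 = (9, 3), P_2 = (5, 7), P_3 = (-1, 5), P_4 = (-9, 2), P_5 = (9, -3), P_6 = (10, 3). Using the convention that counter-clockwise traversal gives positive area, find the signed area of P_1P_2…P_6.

Σ = (48) + (32) + (43) + (9) + (57) + (3) = 192
Signed area = Σ/2 = 96 (positive ⇒ counter-clockwise traversal).

96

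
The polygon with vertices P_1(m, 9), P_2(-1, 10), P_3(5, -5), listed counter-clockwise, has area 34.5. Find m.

Write out the shoelace sum; only the two edges meeting at P_1 involve m:
2·Area = [(5·9 − m·(-5)) + (m·10 − (-1)·9)] + -45
       = 15·m + 9 = 69
⇒ m = 4.

4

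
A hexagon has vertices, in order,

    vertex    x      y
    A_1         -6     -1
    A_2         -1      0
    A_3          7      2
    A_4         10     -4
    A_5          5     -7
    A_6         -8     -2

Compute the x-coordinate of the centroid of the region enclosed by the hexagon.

Apply Gauss's area formula. First the cross-terms c_i = x_i·y_{i+1} − x_{i+1}·y_i:
  -1, -2, -48, -50, -66, -4  ⇒  2A = -171, A = -85.5.
Then Σ (x_i + x_{i+1})·c_i = -1317, so x̄ = -1317 / (6·(-85.5)) = 439/171.

439/171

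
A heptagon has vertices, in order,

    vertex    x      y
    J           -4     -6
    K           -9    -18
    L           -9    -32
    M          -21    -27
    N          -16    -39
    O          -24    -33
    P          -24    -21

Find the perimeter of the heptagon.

|JK| = √((-5)² + (-12)²) = √169 = 13
|KL| = √((0)² + (-14)²) = √196 = 14
|LM| = √((-12)² + (5)²) = √169 = 13
|MN| = √((5)² + (-12)²) = √169 = 13
|NO| = √((-8)² + (6)²) = √100 = 10
|OP| = √((0)² + (12)²) = √144 = 12
|PJ| = √((20)² + (15)²) = √625 = 25
Perimeter = 13 + 14 + 13 + 13 + 10 + 12 + 25 = 100.

100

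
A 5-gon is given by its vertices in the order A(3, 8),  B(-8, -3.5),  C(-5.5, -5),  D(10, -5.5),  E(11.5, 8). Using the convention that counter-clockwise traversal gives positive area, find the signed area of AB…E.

182.875

Σ = (53.5) + (20.75) + (80.25) + (143.25) + (68) = 365.75
Signed area = Σ/2 = 182.875 (positive ⇒ counter-clockwise traversal).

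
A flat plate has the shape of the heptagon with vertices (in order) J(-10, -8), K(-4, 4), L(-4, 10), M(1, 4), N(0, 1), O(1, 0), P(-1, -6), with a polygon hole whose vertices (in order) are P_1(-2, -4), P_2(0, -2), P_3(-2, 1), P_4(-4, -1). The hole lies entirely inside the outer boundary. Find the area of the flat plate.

Outer boundary:
Apply the shoelace formula: 2A = Σ (x_i·y_{i+1} − x_{i+1}·y_i), indices taken mod 7.
J→K: (-10)(4) − (-4)(-8) = -72
K→L: (-4)(10) − (-4)(4) = -24
L→M: (-4)(4) − (1)(10) = -26
M→N: (1)(1) − (0)(4) = 1
N→O: (0)(0) − (1)(1) = -1
O→P: (1)(-6) − (-1)(0) = -6
P→J: (-1)(-8) − (-10)(-6) = -52
Σ = -180
Area = |Σ|/2 = 90.
Hole:
Apply Gauss's area formula: 2A = Σ (x_i·y_{i+1} − x_{i+1}·y_i), indices taken mod 4.
Σ = (4) + (-4) + (6) + (14) = 20
Area = |Σ|/2 = 10.
Net area = 90 − 10 = 80.

80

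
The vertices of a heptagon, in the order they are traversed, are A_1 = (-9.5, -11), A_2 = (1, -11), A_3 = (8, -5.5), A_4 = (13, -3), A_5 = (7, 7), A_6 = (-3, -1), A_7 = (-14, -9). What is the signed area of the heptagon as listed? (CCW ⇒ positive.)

226.5

Cross-terms: 115.5, 82.5, 47.5, 112, 14, 13, 68.5  ⇒  Σ = 453
Signed area = Σ/2 = 226.5 (positive ⇒ counter-clockwise traversal).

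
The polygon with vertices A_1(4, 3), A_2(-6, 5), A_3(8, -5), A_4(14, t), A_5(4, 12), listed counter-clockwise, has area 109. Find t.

-3

The doubled signed area Σ (x_i y_{i+1} − x_{i+1} y_i) is linear in t.
With t=0 it equals 230; the coefficient of t is 4 (from the two edges through A_4).
So 4·t + 230 = 2·109 = 218 ⇒ t = -3.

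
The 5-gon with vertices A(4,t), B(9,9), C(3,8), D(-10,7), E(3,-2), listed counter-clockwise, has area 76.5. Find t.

The doubled signed area Σ (x_i y_{i+1} − x_{i+1} y_i) is linear in t.
With t=0 it equals 189; the coefficient of t is -6 (from the two edges through A).
So -6·t + 189 = 2·76.5 = 153 ⇒ t = 6.

6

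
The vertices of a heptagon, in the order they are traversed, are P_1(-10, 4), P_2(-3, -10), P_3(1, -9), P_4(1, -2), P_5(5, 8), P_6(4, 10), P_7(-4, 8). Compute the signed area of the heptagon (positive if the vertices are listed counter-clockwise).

164

Σ = (112) + (37) + (7) + (18) + (18) + (72) + (64) = 328
Signed area = Σ/2 = 164 (positive ⇒ counter-clockwise traversal).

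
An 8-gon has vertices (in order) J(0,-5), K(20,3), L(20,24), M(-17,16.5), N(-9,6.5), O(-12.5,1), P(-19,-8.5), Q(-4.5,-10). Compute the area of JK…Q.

Apply the surveyor's formula: 2A = Σ (x_i·y_{i+1} − x_{i+1}·y_i), indices taken mod 8.
J→K: (0)(3) − (20)(-5) = 100
K→L: (20)(24) − (20)(3) = 420
L→M: (20)(16.5) − (-17)(24) = 738
M→N: (-17)(6.5) − (-9)(16.5) = 38
N→O: (-9)(1) − (-12.5)(6.5) = 72.25
O→P: (-12.5)(-8.5) − (-19)(1) = 125.25
P→Q: (-19)(-10) − (-4.5)(-8.5) = 151.75
Q→J: (-4.5)(-5) − (0)(-10) = 22.5
Σ = 1667.75
Area = |Σ|/2 = 833.875.

833.875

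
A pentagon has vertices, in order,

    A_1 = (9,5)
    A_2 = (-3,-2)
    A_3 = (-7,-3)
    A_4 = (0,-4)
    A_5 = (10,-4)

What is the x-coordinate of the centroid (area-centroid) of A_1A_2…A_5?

935/219

Apply the shoelace formula. First the cross-terms c_i = x_i·y_{i+1} − x_{i+1}·y_i:
  -3, -5, 28, 40, 86  ⇒  2A = 146, A = 73.
Then Σ (x_i + x_{i+1})·c_i = 1870, so x̄ = 1870 / (6·73) = 935/219.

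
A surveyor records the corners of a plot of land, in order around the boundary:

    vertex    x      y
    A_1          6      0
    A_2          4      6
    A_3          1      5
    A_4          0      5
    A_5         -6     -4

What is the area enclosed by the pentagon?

Σ = (36) + (14) + (5) + (30) + (24) = 109
Area = |Σ|/2 = 54.5.

54.5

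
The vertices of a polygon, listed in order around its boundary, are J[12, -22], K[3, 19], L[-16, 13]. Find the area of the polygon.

416.5

Cross-terms: 294, 343, 196  ⇒  Σ = 833
Area = |Σ|/2 = 416.5.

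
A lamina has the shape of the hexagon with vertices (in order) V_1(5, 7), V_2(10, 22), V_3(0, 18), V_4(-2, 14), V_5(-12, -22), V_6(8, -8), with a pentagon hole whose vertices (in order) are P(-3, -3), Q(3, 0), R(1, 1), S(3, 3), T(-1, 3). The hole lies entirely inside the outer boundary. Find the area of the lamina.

400

Outer boundary:
Apply the shoelace (surveyor's) formula: 2A = Σ (x_i·y_{i+1} − x_{i+1}·y_i), indices taken mod 6.
Σ = (40) + (180) + (36) + (212) + (272) + (96) = 836
Area = |Σ|/2 = 418.
Hole:
Σ = (9) + (3) + (0) + (12) + (12) = 36
Area = |Σ|/2 = 18.
Net area = 418 − 18 = 400.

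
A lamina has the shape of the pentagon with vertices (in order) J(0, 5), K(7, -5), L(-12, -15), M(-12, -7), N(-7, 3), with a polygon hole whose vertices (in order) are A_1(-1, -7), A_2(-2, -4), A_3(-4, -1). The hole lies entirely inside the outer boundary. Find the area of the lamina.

Outer boundary:
Apply the shoelace (surveyor's) formula: 2A = Σ (x_i·y_{i+1} − x_{i+1}·y_i), indices taken mod 5.
Σ = (-35) + (-165) + (-96) + (-85) + (-35) = -416
Area = |Σ|/2 = 208.
Hole:
Cross-terms: -10, -14, 27  ⇒  Σ = 3
Area = |Σ|/2 = 1.5.
Net area = 208 − 1.5 = 206.5.

206.5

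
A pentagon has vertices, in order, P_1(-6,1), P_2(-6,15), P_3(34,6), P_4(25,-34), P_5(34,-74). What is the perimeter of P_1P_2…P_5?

222

|P_1P_2| = √((0)² + (14)²) = √196 = 14
|P_2P_3| = √((40)² + (-9)²) = √1681 = 41
|P_3P_4| = √((-9)² + (-40)²) = √1681 = 41
|P_4P_5| = √((9)² + (-40)²) = √1681 = 41
|P_5P_1| = √((-40)² + (75)²) = √7225 = 85
Perimeter = 14 + 41 + 41 + 41 + 85 = 222.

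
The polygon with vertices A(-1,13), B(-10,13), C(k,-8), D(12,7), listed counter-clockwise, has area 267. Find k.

The doubled signed area Σ (x_i y_{i+1} − x_{i+1} y_i) is linear in k.
With k=0 it equals 456; the coefficient of k is -6 (from the two edges through C).
So -6·k + 456 = 2·267 = 534 ⇒ k = -13.

-13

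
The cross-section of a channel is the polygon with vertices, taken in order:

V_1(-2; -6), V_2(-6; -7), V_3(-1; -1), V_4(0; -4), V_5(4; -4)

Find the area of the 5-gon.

V_1→V_2: (-2)(-7) − (-6)(-6) = -22
V_2→V_3: (-6)(-1) − (-1)(-7) = -1
V_3→V_4: (-1)(-4) − (0)(-1) = 4
V_4→V_5: (0)(-4) − (4)(-4) = 16
V_5→V_1: (4)(-6) − (-2)(-4) = -32
Σ = -35
Area = |Σ|/2 = 17.5.

17.5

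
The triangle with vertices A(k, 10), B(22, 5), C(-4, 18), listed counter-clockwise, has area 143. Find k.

Write out the shoelace sum; only the two edges meeting at A involve k:
2·Area = [((-4)·10 − k·18) + (k·5 − 22·10)] + 416
       = -13·k + 156 = 286
⇒ k = -10.

-10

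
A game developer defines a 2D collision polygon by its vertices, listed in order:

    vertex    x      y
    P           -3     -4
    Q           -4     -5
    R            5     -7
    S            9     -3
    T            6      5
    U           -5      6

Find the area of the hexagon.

131

Apply the shoelace (surveyor's) formula: 2A = Σ (x_i·y_{i+1} − x_{i+1}·y_i), indices taken mod 6.
Cross-terms: -1, 53, 48, 63, 61, 38  ⇒  Σ = 262
Area = |Σ|/2 = 131.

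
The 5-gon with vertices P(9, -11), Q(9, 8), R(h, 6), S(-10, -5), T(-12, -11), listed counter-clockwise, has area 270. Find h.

2

The doubled signed area Σ (x_i y_{i+1} − x_{i+1} y_i) is linear in h.
With h=0 it equals 566; the coefficient of h is -13 (from the two edges through R).
So -13·h + 566 = 2·270 = 540 ⇒ h = 2.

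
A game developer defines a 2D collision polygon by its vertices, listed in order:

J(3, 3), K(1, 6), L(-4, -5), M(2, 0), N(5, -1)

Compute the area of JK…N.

Apply the shoelace formula: 2A = Σ (x_i·y_{i+1} − x_{i+1}·y_i), indices taken mod 5.
Σ = (15) + (19) + (10) + (-2) + (18) = 60
Area = |Σ|/2 = 30.

30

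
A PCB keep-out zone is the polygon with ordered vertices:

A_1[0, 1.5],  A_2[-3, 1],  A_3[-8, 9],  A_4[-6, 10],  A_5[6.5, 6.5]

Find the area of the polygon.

67.375

Apply Gauss's area formula: 2A = Σ (x_i·y_{i+1} − x_{i+1}·y_i), indices taken mod 5.
Σ = (4.5) + (-19) + (-26) + (-104) + (9.75) = -134.75
Area = |Σ|/2 = 67.375.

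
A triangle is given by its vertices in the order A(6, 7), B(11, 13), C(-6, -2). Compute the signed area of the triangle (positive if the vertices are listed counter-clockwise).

Apply the shoelace (surveyor's) formula: 2A = Σ (x_i·y_{i+1} − x_{i+1}·y_i), indices taken mod 3.
Cross-terms: 1, 56, -30  ⇒  Σ = 27
Signed area = Σ/2 = 13.5 (positive ⇒ counter-clockwise traversal).

13.5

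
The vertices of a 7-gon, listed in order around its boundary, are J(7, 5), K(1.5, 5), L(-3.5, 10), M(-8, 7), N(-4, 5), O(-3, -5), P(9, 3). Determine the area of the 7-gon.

Σ = (27.5) + (32.5) + (55.5) + (-12) + (35) + (36) + (24) = 198.5
Area = |Σ|/2 = 99.25.

99.25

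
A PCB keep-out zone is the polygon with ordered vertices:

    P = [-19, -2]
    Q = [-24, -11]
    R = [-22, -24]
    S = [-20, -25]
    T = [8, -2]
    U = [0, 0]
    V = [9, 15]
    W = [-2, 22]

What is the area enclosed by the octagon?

Apply the shoelace formula: 2A = Σ (x_i·y_{i+1} − x_{i+1}·y_i), indices taken mod 8.
Σ = (161) + (334) + (70) + (240) + (0) + (0) + (228) + (422) = 1455
Area = |Σ|/2 = 727.5.

727.5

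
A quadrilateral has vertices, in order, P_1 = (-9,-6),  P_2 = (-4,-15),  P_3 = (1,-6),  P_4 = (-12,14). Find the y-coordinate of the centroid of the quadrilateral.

-7/3

Apply Gauss's area formula. First the cross-terms c_i = x_i·y_{i+1} − x_{i+1}·y_i:
  111, 39, -58, 198  ⇒  2A = 290, A = 145.
Then Σ (y_i + y_{i+1})·c_i = -2030, so ȳ = -2030 / (6·145) = -7/3.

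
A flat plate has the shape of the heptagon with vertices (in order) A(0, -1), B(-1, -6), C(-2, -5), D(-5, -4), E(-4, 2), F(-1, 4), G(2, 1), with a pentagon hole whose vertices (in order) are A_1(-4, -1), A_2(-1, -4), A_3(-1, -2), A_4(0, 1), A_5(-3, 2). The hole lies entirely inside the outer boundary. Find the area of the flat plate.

25

Outer boundary:
A→B: (0)(-6) − (-1)(-1) = -1
B→C: (-1)(-5) − (-2)(-6) = -7
C→D: (-2)(-4) − (-5)(-5) = -17
D→E: (-5)(2) − (-4)(-4) = -26
E→F: (-4)(4) − (-1)(2) = -14
F→G: (-1)(1) − (2)(4) = -9
G→A: (2)(-1) − (0)(1) = -2
Σ = -76
Area = |Σ|/2 = 38.
Hole:
Apply the shoelace formula: 2A = Σ (x_i·y_{i+1} − x_{i+1}·y_i), indices taken mod 5.
Σ = (15) + (-2) + (-1) + (3) + (11) = 26
Area = |Σ|/2 = 13.
Net area = 38 − 13 = 25.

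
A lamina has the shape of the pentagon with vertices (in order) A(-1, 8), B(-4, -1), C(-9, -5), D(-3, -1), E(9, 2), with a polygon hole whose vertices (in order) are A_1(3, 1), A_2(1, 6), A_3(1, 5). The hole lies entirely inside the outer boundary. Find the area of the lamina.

56.5

Outer boundary:
Apply the shoelace formula: 2A = Σ (x_i·y_{i+1} − x_{i+1}·y_i), indices taken mod 5.
Σ = (33) + (11) + (-6) + (3) + (74) = 115
Area = |Σ|/2 = 57.5.
Hole:
Apply the surveyor's formula: 2A = Σ (x_i·y_{i+1} − x_{i+1}·y_i), indices taken mod 3.
A_1→A_2: (3)(6) − (1)(1) = 17
A_2→A_3: (1)(5) − (1)(6) = -1
A_3→A_1: (1)(1) − (3)(5) = -14
Σ = 2
Area = |Σ|/2 = 1.
Net area = 57.5 − 1 = 56.5.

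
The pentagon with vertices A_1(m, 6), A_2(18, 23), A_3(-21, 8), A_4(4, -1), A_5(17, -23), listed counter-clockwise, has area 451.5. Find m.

The doubled signed area Σ (x_i y_{i+1} − x_{i+1} y_i) is linear in m.
With m=0 it equals 535; the coefficient of m is 46 (from the two edges through A_1).
So 46·m + 535 = 2·451.5 = 903 ⇒ m = 8.

8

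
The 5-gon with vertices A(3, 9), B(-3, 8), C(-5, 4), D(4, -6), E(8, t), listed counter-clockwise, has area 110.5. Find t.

The doubled signed area Σ (x_i y_{i+1} − x_{i+1} y_i) is linear in t.
With t=0 it equals 213; the coefficient of t is 1 (from the two edges through E).
So 1·t + 213 = 2·110.5 = 221 ⇒ t = 8.

8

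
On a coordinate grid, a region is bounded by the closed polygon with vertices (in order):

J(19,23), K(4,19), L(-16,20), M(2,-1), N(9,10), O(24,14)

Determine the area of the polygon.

415

J→K: (19)(19) − (4)(23) = 269
K→L: (4)(20) − (-16)(19) = 384
L→M: (-16)(-1) − (2)(20) = -24
M→N: (2)(10) − (9)(-1) = 29
N→O: (9)(14) − (24)(10) = -114
O→J: (24)(23) − (19)(14) = 286
Σ = 830
Area = |Σ|/2 = 415.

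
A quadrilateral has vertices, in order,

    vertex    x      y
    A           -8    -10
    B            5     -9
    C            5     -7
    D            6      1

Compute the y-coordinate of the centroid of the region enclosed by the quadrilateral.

-764/127

Apply Gauss's area formula. First the cross-terms c_i = x_i·y_{i+1} − x_{i+1}·y_i:
  122, 10, 47, -52  ⇒  2A = 127, A = 63.5.
Then Σ (y_i + y_{i+1})·c_i = -2292, so ȳ = -2292 / (6·63.5) = -764/127.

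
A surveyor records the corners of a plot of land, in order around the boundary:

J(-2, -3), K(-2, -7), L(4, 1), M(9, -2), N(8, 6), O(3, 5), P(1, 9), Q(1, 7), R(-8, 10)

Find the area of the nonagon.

119.5

Cross-terms: 8, 26, -17, 70, 22, 22, -2, 66, 44  ⇒  Σ = 239
Area = |Σ|/2 = 119.5.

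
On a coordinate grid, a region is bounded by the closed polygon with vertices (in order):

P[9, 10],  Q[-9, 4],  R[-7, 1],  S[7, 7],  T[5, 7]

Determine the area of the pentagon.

Apply the shoelace (surveyor's) formula: 2A = Σ (x_i·y_{i+1} − x_{i+1}·y_i), indices taken mod 5.
Σ = (126) + (19) + (-56) + (14) + (-13) = 90
Area = |Σ|/2 = 45.

45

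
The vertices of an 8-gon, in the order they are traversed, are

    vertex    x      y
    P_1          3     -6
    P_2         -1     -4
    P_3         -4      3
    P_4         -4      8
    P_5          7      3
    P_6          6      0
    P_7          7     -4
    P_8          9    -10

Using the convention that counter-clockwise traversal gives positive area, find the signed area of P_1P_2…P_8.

Apply the surveyor's formula: 2A = Σ (x_i·y_{i+1} − x_{i+1}·y_i), indices taken mod 8.
Σ = (-18) + (-19) + (-20) + (-68) + (-18) + (-24) + (-34) + (-24) = -225
Signed area = Σ/2 = -112.5 (negative ⇒ clockwise traversal).

-112.5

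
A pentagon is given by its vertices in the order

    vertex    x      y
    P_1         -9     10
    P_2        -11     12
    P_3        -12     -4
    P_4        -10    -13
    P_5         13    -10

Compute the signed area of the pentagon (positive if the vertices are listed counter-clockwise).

307.5

Σ = (2) + (188) + (116) + (269) + (40) = 615
Signed area = Σ/2 = 307.5 (positive ⇒ counter-clockwise traversal).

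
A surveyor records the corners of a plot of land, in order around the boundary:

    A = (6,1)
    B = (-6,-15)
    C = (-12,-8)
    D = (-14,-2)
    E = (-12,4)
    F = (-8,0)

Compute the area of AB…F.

180

Cross-terms: -84, -132, -88, -80, 32, -8  ⇒  Σ = -360
Area = |Σ|/2 = 180.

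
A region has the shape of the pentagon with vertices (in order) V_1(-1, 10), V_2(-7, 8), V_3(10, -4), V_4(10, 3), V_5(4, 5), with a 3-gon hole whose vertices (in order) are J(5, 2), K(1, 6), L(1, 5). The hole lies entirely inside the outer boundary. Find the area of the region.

Outer boundary:
Σ = (62) + (-52) + (70) + (38) + (45) = 163
Area = |Σ|/2 = 81.5.
Hole:
Σ = (28) + (-1) + (-23) = 4
Area = |Σ|/2 = 2.
Net area = 81.5 − 2 = 79.5.

79.5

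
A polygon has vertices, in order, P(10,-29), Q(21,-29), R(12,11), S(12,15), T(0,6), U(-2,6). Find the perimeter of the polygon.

110

|PQ| = √((11)² + (0)²) = √121 = 11
|QR| = √((-9)² + (40)²) = √1681 = 41
|RS| = √((0)² + (4)²) = √16 = 4
|ST| = √((-12)² + (-9)²) = √225 = 15
|TU| = √((-2)² + (0)²) = √4 = 2
|UP| = √((12)² + (-35)²) = √1369 = 37
Perimeter = 11 + 41 + 4 + 15 + 2 + 37 = 110.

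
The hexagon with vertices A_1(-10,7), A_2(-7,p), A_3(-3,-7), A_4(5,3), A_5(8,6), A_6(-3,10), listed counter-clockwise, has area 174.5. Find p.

-6

The doubled signed area Σ (x_i y_{i+1} − x_{i+1} y_i) is linear in p.
With p=0 it equals 307; the coefficient of p is -7 (from the two edges through A_2).
So -7·p + 307 = 2·174.5 = 349 ⇒ p = -6.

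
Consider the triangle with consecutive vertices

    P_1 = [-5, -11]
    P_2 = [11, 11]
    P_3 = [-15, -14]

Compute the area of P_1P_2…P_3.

P_1→P_2: (-5)(11) − (11)(-11) = 66
P_2→P_3: (11)(-14) − (-15)(11) = 11
P_3→P_1: (-15)(-11) − (-5)(-14) = 95
Σ = 172
Area = |Σ|/2 = 86.

86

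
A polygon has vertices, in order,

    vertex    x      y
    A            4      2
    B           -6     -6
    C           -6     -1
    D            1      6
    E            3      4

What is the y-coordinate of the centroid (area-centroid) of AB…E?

Apply the shoelace formula. First the cross-terms c_i = x_i·y_{i+1} − x_{i+1}·y_i:
  -12, -30, -35, -14, -10  ⇒  2A = -101, A = -50.5.
Then Σ (y_i + y_{i+1})·c_i = -117, so ȳ = -117 / (6·(-50.5)) = 39/101.

39/101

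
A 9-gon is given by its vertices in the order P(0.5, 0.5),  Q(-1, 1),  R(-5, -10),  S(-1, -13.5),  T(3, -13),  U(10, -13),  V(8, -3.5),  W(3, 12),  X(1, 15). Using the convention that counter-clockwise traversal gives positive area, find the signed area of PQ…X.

Apply Gauss's area formula: 2A = Σ (x_i·y_{i+1} − x_{i+1}·y_i), indices taken mod 9.
Cross-terms: 1, 15, 57.5, 53.5, 91, 69, 106.5, 33, -7  ⇒  Σ = 419.5
Signed area = Σ/2 = 209.75 (positive ⇒ counter-clockwise traversal).

209.75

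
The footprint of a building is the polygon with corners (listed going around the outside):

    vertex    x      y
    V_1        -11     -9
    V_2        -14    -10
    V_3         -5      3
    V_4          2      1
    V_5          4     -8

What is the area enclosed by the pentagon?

V_1→V_2: (-11)(-10) − (-14)(-9) = -16
V_2→V_3: (-14)(3) − (-5)(-10) = -92
V_3→V_4: (-5)(1) − (2)(3) = -11
V_4→V_5: (2)(-8) − (4)(1) = -20
V_5→V_1: (4)(-9) − (-11)(-8) = -124
Σ = -263
Area = |Σ|/2 = 131.5.

131.5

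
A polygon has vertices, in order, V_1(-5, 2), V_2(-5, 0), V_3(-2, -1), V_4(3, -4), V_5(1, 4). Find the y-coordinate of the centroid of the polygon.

23/48

Apply Gauss's area formula. First the cross-terms c_i = x_i·y_{i+1} − x_{i+1}·y_i:
  10, 5, 11, 16, 22  ⇒  2A = 64, A = 32.
Then Σ (y_i + y_{i+1})·c_i = 92, so ȳ = 92 / (6·32) = 23/48.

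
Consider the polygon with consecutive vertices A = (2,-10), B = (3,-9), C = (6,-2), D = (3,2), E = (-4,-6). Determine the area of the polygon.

Apply Gauss's area formula: 2A = Σ (x_i·y_{i+1} − x_{i+1}·y_i), indices taken mod 5.
A→B: (2)(-9) − (3)(-10) = 12
B→C: (3)(-2) − (6)(-9) = 48
C→D: (6)(2) − (3)(-2) = 18
D→E: (3)(-6) − (-4)(2) = -10
E→A: (-4)(-10) − (2)(-6) = 52
Σ = 120
Area = |Σ|/2 = 60.

60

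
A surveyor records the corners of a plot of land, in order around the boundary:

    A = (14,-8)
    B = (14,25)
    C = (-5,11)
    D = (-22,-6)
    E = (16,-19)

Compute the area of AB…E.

Σ = (462) + (279) + (272) + (514) + (138) = 1665
Area = |Σ|/2 = 832.5.

832.5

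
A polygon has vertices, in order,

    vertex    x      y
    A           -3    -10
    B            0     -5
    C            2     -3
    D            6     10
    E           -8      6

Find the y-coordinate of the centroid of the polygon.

Apply the shoelace (surveyor's) formula. First the cross-terms c_i = x_i·y_{i+1} − x_{i+1}·y_i:
  15, 10, 38, 116, 98  ⇒  2A = 277, A = 138.5.
Then Σ (y_i + y_{i+1})·c_i = 1425, so ȳ = 1425 / (6·138.5) = 475/277.

475/277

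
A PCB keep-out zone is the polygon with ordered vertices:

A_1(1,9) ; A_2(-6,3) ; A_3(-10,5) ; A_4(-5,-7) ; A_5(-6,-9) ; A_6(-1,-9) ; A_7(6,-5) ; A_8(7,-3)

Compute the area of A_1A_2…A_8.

171

Apply the shoelace (surveyor's) formula: 2A = Σ (x_i·y_{i+1} − x_{i+1}·y_i), indices taken mod 8.
Cross-terms: 57, 0, 95, 3, 45, 59, 17, 66  ⇒  Σ = 342
Area = |Σ|/2 = 171.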